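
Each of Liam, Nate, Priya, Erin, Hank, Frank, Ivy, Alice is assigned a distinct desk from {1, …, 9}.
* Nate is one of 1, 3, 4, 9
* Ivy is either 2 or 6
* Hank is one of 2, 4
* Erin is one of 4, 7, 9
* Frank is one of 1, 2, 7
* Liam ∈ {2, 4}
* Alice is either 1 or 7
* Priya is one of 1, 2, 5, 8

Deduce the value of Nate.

3

Liam and Hank share exactly the 2 values {2, 4}; by pigeonhole those values go to them, so strike 2, 4 from Nate, Priya, Erin, Frank, Ivy.
Ivy has just one choice, so Ivy = 6.
The 2 variables Frank and Alice are confined to {1, 7}, which locks those values in; drop them from Nate, Priya, Erin.
That leaves Erin = 9. Eliminate 9 elsewhere: Nate.
So Nate = 3.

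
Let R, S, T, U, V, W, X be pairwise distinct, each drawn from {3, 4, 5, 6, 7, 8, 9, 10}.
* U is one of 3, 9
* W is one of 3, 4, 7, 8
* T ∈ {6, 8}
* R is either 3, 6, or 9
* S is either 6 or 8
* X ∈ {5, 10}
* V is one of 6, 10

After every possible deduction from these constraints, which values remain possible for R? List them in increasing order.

S and T share exactly the 2 values {6, 8}; by pigeonhole those values go to them, so strike 6, 8 from R, V, W.
V's domain is down to {10}, so V = 10. Eliminate 10 elsewhere: X.
X has just one choice, so X = 5.
The 2 variables R and U are confined to {3, 9}, which locks those values in; drop them from W.
No further eliminations apply; R can still be any of 3, 9.

3, 9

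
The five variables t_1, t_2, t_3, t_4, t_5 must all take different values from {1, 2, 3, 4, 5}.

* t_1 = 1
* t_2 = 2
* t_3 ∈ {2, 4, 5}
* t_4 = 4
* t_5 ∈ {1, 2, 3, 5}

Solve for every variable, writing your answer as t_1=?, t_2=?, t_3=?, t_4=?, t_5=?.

t_1 has just one choice, so t_1 = 1. Remove 1 from t_5.
t_2 must be 2 (only option left). Eliminate 2 elsewhere: t_3, t_5.
t_4 has just one choice, so t_4 = 4. So t_3 can't be 4.
t_3 has just one choice, so t_3 = 5. So t_5 can't be 5.
t_5 has just one choice, so t_5 = 3.

t_1=1, t_2=2, t_3=5, t_4=4, t_5=3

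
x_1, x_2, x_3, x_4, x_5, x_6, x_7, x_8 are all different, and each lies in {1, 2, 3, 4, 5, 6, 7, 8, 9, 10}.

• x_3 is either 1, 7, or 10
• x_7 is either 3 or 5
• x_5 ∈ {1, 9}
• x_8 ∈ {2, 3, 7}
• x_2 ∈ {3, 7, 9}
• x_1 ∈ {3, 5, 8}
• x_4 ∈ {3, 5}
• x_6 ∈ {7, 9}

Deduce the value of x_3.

10

Among the 8 variables, 2 fits only x_8 (and all 8 values in {1, 2, 3, 5, 7, 8, 9, 10} must be used), so x_8 = 2.
The 7 still-open variables draw from only 7 values {1, 3, 5, 7, 8, 9, 10}, so each is used; only x_1 can be 8, hence x_1 = 8.
The 6 still-open variables draw from only 6 values {1, 3, 5, 7, 9, 10}, so each is used; only x_3 can be 10, hence x_3 = 10.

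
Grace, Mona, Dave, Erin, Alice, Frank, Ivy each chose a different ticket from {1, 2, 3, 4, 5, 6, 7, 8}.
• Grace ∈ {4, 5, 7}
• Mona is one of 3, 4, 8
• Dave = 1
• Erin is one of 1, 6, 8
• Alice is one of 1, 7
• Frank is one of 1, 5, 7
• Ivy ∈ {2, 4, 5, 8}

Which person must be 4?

Dave's domain is down to {1}, so Dave = 1. Strike 1 from Erin, Alice, Frank.
Alice has just one choice, so Alice = 7. Eliminate 7 elsewhere: Grace, Frank.
That leaves Frank = 5. Eliminate 5 elsewhere: Grace, Ivy.
So 4 goes to Grace.

Grace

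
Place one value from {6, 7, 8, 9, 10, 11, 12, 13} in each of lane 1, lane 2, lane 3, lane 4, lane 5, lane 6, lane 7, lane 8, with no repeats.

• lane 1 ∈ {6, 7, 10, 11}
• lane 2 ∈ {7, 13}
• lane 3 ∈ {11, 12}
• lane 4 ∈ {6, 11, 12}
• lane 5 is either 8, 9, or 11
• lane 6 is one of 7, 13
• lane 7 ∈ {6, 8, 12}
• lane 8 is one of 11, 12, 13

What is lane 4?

The 8 variables draw from only 8 values {6, 7, 8, 9, 10, 11, 12, 13}, so each is used; only lane 5 can be 9, hence lane 5 = 9.
The 7 still-open variables draw from only 7 values {6, 7, 8, 10, 11, 12, 13}, so each is used; only lane 7 can be 8, hence lane 7 = 8.
The 6 still-open variables together cover exactly {6, 7, 10, 11, 12, 13} — 6 values for 6 variables — and 10 appears only in lane 1's list, so lane 1 = 10.
The 5 still-open variables together cover exactly {6, 7, 11, 12, 13} — 5 values for 5 variables — and 6 appears only in lane 4's list, so lane 4 = 6.

6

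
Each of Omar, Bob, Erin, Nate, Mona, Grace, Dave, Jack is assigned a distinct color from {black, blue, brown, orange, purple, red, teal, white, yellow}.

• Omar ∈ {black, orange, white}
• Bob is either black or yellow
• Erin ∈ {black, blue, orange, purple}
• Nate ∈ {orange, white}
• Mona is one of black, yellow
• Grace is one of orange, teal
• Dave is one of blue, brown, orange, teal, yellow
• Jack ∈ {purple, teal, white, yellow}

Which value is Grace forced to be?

Among the 8 variables, brown fits only Dave (and all 8 values in {black, blue, brown, orange, purple, teal, white, yellow} must be used), so Dave = brown.
Among the 7 still-open variables, blue fits only Erin (and all 7 values in {black, blue, orange, purple, teal, white, yellow} must be used), so Erin = blue.
The 6 still-open variables draw from only 6 values {black, orange, purple, teal, white, yellow}, so each is used; only Jack can be purple, hence Jack = purple.
The 5 still-open variables draw from only 5 values {black, orange, teal, white, yellow}, so each is used; only Grace can be teal, hence Grace = teal.

teal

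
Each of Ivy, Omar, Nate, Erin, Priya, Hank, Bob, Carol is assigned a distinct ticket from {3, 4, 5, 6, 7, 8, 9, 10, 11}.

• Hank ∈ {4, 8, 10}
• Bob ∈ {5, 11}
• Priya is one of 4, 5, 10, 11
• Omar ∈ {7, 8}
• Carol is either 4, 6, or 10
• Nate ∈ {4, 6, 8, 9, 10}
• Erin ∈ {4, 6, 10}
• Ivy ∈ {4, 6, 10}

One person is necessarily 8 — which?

The 8 variables draw from only 8 values {4, 5, 6, 7, 8, 9, 10, 11}, so each is used; only Omar can be 7, hence Omar = 7.
The 7 still-open variables together cover exactly {4, 5, 6, 8, 9, 10, 11} — 7 values for 7 variables — and 9 appears only in Nate's list, so Nate = 9.
Among the 6 still-open variables, 8 fits only Hank (and all 6 values in {4, 5, 6, 8, 10, 11} must be used), so Hank = 8.

Hank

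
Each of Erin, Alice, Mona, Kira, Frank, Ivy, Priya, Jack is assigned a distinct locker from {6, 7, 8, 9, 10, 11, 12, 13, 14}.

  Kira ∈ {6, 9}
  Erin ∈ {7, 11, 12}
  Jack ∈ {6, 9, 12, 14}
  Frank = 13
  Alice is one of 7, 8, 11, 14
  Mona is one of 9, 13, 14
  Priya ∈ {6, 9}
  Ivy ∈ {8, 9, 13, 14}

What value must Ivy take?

Frank has just one choice, so Frank = 13. So Mona, Ivy can't be 13.
Kira and Priya between them cover only {6, 9} — a naked pair. Remove those values from Mona, Ivy, Jack.
Mona must be 14 (only option left). Remove 14 from Alice, Ivy, Jack.
So Ivy = 8.

8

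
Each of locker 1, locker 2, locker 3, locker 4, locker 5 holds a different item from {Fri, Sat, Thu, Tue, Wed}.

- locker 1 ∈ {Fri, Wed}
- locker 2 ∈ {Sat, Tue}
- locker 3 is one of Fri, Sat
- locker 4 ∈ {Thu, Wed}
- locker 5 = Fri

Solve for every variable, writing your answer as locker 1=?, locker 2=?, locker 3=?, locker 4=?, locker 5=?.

locker 1=Wed, locker 2=Tue, locker 3=Sat, locker 4=Thu, locker 5=Fri

locker 5 has just one choice, so locker 5 = Fri. Eliminate Fri elsewhere: locker 1, locker 3.
locker 1 must be Wed (only option left). Remove Wed from locker 4.
locker 3's domain is down to {Sat}, so locker 3 = Sat. Eliminate Sat elsewhere: locker 2.
That leaves locker 4 = Thu.
locker 2 must be Tue (only option left).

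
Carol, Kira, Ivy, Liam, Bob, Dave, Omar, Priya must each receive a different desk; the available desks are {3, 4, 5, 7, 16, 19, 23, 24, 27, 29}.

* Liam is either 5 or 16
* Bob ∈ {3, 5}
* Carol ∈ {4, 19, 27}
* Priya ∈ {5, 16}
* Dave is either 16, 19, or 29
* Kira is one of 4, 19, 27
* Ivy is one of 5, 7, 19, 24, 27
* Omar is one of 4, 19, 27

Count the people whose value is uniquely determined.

The 2 variables Liam and Priya are confined to {5, 16}, which locks those values in; drop them from Ivy, Bob, Dave.
Bob must be 3 (only option left).
Carol, Kira, Omar between them cover only {4, 19, 27} — a naked triple. Remove those values from Ivy, Dave.
Dave has just one choice, so Dave = 29.
Determined: Bob=3, Dave=29. The other people each still have more than one consistent value. That makes 2.

2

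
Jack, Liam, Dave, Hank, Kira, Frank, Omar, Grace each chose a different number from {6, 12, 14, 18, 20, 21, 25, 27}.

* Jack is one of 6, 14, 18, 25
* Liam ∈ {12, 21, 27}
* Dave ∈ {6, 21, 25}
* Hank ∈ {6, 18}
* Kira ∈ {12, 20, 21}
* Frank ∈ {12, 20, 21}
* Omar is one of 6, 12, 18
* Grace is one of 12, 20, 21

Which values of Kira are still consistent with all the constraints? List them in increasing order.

The 8 variables together cover exactly {6, 12, 14, 18, 20, 21, 25, 27} — 8 values for 8 variables — and 14 appears only in Jack's list, so Jack = 14.
Among the 7 still-open variables, 25 fits only Dave (and all 7 values in {6, 12, 18, 20, 21, 25, 27} must be used), so Dave = 25.
Among the 6 still-open variables, 27 fits only Liam (and all 6 values in {6, 12, 18, 20, 21, 27} must be used), so Liam = 27.
The 3 variables Kira, Frank, Grace are confined to {12, 20, 21}, which locks those values in; drop them from Omar.
No further eliminations apply; Kira can still be any of 12, 20, 21.

12, 20, 21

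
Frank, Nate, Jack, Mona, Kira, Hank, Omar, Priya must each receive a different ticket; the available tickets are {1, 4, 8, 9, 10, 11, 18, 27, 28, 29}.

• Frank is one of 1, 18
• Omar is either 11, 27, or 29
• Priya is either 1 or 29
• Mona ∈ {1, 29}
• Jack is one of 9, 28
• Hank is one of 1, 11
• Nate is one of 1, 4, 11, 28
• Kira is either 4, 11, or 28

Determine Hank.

The 8 variables together cover exactly {1, 4, 9, 11, 18, 27, 28, 29} — 8 values for 8 variables — and 9 appears only in Jack's list, so Jack = 9.
Among the 7 still-open variables, 18 fits only Frank (and all 7 values in {1, 4, 11, 18, 27, 28, 29} must be used), so Frank = 18.
The 6 still-open variables draw from only 6 values {1, 4, 11, 27, 28, 29}, so each is used; only Omar can be 27, hence Omar = 27.
The 2 variables Mona and Priya are confined to {1, 29}, which locks those values in; drop them from Nate, Hank.
So Hank = 11.

11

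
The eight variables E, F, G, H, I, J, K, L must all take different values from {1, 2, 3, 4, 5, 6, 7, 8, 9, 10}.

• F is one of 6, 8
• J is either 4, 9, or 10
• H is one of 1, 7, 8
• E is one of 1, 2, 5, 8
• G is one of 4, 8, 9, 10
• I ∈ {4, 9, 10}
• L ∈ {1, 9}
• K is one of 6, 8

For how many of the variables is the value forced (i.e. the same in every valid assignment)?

2

F and K share exactly the 2 values {6, 8}; by pigeonhole those values go to them, so strike 6, 8 from E, G, H.
G, I, J share exactly the 3 values {4, 9, 10}; by pigeonhole those values go to them, so strike 4, 9, 10 from L.
L has just one choice, so L = 1. So E, H can't be 1.
That leaves H = 7.
Determined: H=7, L=1. The other variables each still have more than one consistent value. That makes 2.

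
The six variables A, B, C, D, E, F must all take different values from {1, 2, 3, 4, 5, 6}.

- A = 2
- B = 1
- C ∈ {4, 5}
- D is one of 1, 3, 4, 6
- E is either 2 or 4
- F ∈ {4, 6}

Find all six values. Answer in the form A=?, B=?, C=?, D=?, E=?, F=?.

A must be 2 (only option left). Eliminate 2 elsewhere: E.
That leaves B = 1. So D can't be 1.
E has just one choice, so E = 4. Remove 4 from C, D, F.
F has just one choice, so F = 6. So D can't be 6.
C's domain is down to {5}, so C = 5.
D must be 3 (only option left).

A=2, B=1, C=5, D=3, E=4, F=6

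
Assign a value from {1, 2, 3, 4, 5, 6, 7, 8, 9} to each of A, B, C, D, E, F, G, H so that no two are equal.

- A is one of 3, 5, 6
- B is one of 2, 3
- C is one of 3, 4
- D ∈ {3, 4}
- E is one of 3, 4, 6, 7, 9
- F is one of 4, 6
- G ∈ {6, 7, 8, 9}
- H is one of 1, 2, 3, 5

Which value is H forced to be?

C and D share exactly the 2 values {3, 4}; by pigeonhole those values go to them, so strike 3, 4 from A, B, E, F, H.
B must be 2 (only option left). Eliminate 2 elsewhere: H.
F's domain is down to {6}, so F = 6. Eliminate 6 elsewhere: A, E, G.
A must be 5 (only option left). So H can't be 5.
So H = 1.

1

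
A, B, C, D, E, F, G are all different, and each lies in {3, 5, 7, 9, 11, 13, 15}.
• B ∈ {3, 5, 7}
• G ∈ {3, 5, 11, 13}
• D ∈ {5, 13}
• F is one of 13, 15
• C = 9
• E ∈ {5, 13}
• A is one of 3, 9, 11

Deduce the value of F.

C must be 9 (only option left). Remove 9 from A.
Among the 6 still-open variables, 7 fits only B (and all 6 values in {3, 5, 7, 11, 13, 15} must be used), so B = 7.
Among the 5 still-open variables, 15 fits only F (and all 5 values in {3, 5, 11, 13, 15} must be used), so F = 15.

15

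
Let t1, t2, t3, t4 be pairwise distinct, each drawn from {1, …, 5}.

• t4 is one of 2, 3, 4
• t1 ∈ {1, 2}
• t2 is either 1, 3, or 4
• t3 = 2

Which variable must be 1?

t3 has just one choice, so t3 = 2. So t1, t4 can't be 2.

t1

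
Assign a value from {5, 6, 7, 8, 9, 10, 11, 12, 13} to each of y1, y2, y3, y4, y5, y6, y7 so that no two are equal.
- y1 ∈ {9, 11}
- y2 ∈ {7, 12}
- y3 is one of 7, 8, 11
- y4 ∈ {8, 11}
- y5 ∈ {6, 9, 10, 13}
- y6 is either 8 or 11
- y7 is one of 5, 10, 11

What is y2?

y4 and y6 between them cover only {8, 11} — a naked pair. Remove those values from y1, y3, y7.
y1's domain is down to {9}, so y1 = 9. So y5 can't be 9.
That leaves y3 = 7. So y2 can't be 7.
So y2 = 12.

12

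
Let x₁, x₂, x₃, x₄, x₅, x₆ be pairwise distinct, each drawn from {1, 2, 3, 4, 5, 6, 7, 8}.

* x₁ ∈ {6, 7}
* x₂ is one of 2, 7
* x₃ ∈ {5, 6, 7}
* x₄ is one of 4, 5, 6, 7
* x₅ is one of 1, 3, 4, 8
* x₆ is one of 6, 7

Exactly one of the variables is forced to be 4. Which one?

x₁ and x₆ share exactly the 2 values {6, 7}; by pigeonhole those values go to them, so strike 6, 7 from x₂, x₃, x₄.
x₂ must be 2 (only option left).
x₃'s domain is down to {5}, so x₃ = 5. So x₄ can't be 5.
So 4 goes to x₄.

x₄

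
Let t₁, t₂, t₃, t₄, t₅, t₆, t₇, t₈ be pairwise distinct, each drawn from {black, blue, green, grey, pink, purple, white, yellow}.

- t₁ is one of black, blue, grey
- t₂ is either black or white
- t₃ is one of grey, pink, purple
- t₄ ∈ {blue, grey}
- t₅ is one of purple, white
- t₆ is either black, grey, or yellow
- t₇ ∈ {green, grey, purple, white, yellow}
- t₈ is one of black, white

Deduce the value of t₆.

yellow

The 8 variables together cover exactly {black, blue, green, grey, pink, purple, white, yellow} — 8 values for 8 variables — and green appears only in t₇'s list, so t₇ = green.
The 7 still-open variables together cover exactly {black, blue, grey, pink, purple, white, yellow} — 7 values for 7 variables — and pink appears only in t₃'s list, so t₃ = pink.
Among the 6 still-open variables, purple fits only t₅ (and all 6 values in {black, blue, grey, purple, white, yellow} must be used), so t₅ = purple.
The 5 still-open variables together cover exactly {black, blue, grey, white, yellow} — 5 values for 5 variables — and yellow appears only in t₆'s list, so t₆ = yellow.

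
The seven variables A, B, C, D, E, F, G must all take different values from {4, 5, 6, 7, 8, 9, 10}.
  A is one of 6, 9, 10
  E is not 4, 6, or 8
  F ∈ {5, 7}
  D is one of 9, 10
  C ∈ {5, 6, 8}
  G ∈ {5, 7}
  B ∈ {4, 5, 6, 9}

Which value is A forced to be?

The 7 variables draw from only 7 values {4, 5, 6, 7, 8, 9, 10}, so each is used; only B can be 4, hence B = 4.
The 6 still-open variables draw from only 6 values {5, 6, 7, 8, 9, 10}, so each is used; only C can be 8, hence C = 8.
The 5 still-open variables together cover exactly {5, 6, 7, 9, 10} — 5 values for 5 variables — and 6 appears only in A's list, so A = 6.

6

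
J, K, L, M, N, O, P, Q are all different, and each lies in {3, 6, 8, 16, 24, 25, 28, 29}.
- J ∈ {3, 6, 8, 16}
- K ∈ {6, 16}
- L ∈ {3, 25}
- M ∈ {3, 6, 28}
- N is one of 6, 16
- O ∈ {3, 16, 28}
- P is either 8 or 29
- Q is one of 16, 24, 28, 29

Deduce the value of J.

8

Among the 8 variables, 24 fits only Q (and all 8 values in {3, 6, 8, 16, 24, 25, 28, 29} must be used), so Q = 24.
Among the 7 still-open variables, 25 fits only L (and all 7 values in {3, 6, 8, 16, 25, 28, 29} must be used), so L = 25.
The 6 still-open variables draw from only 6 values {3, 6, 8, 16, 28, 29}, so each is used; only P can be 29, hence P = 29.
The 5 still-open variables draw from only 5 values {3, 6, 8, 16, 28}, so each is used; only J can be 8, hence J = 8.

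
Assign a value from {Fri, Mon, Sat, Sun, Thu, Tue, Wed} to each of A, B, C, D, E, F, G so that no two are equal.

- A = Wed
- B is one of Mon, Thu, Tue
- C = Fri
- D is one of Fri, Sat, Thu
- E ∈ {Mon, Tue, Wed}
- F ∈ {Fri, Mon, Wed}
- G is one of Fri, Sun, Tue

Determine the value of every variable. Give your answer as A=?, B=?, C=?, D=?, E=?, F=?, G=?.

A=Wed, B=Thu, C=Fri, D=Sat, E=Tue, F=Mon, G=Sun

A must be Wed (only option left). Remove Wed from E, F.
C has just one choice, so C = Fri. Strike Fri from D, F, G.
That leaves F = Mon. Eliminate Mon elsewhere: B, E.
That leaves E = Tue. Remove Tue from B, G.
G must be Sun (only option left).
B's domain is down to {Thu}, so B = Thu. Eliminate Thu elsewhere: D.
That leaves D = Sat.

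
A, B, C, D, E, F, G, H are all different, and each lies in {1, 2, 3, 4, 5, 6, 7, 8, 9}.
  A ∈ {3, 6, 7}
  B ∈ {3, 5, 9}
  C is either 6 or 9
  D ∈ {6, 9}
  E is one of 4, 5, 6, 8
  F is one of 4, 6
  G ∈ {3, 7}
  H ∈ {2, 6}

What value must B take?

The 8 variables draw from only 8 values {2, 3, 4, 5, 6, 7, 8, 9}, so each is used; only H can be 2, hence H = 2.
The 7 still-open variables draw from only 7 values {3, 4, 5, 6, 7, 8, 9}, so each is used; only E can be 8, hence E = 8.
The 6 still-open variables draw from only 6 values {3, 4, 5, 6, 7, 9}, so each is used; only F can be 4, hence F = 4.
Among the 5 still-open variables, 5 fits only B (and all 5 values in {3, 5, 6, 7, 9} must be used), so B = 5.

5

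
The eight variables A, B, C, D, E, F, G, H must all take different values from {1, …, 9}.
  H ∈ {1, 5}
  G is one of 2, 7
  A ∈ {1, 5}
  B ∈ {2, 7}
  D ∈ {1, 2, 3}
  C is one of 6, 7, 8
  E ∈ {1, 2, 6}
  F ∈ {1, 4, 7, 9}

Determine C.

8

A and H between them cover only {1, 5} — a naked pair. Remove those values from D, E, F.
B and G share exactly the 2 values {2, 7}; by pigeonhole those values go to them, so strike 2, 7 from C, D, E, F.
D has just one choice, so D = 3.
That leaves E = 6. Strike 6 from C.
So C = 8.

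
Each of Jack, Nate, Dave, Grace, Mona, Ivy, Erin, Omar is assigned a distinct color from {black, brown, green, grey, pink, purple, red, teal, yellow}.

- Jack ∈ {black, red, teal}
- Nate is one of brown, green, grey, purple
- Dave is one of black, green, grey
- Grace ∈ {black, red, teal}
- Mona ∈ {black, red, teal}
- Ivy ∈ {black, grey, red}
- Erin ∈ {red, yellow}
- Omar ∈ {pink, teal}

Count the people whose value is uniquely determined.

4

Jack, Grace, Mona share exactly the 3 values {black, red, teal}; by pigeonhole those values go to them, so strike black, red, teal from Dave, Ivy, Erin, Omar.
That leaves Ivy = grey. Remove grey from Nate, Dave.
Erin must be yellow (only option left).
That leaves Omar = pink.
That leaves Dave = green. Remove green from Nate.
Determined: Dave=green, Ivy=grey, Erin=yellow, Omar=pink. The other people each still have more than one consistent value. That makes 4.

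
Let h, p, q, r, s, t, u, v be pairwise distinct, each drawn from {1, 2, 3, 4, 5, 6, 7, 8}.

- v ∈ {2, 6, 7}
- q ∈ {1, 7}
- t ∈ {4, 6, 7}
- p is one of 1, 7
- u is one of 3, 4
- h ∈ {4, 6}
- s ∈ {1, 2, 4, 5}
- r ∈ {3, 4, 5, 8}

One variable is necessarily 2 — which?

The 8 variables draw from only 8 values {1, 2, 3, 4, 5, 6, 7, 8}, so each is used; only r can be 8, hence r = 8.
The 7 still-open variables together cover exactly {1, 2, 3, 4, 5, 6, 7} — 7 values for 7 variables — and 3 appears only in u's list, so u = 3.
Among the 6 still-open variables, 5 fits only s (and all 6 values in {1, 2, 4, 5, 6, 7} must be used), so s = 5.
The 5 still-open variables together cover exactly {1, 2, 4, 6, 7} — 5 values for 5 variables — and 2 appears only in v's list, so v = 2.

v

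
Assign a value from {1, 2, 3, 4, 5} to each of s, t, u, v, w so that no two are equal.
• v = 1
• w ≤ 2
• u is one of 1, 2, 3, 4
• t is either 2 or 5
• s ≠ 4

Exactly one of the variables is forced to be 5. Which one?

t

v's domain is down to {1}, so v = 1. Eliminate 1 elsewhere: s, u, w.
w must be 2 (only option left). Remove 2 from s, t, u.
So 5 goes to t.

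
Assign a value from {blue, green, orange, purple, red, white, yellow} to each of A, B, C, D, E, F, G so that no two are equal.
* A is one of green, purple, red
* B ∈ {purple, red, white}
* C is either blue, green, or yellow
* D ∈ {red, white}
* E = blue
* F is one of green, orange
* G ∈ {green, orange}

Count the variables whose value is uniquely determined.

E has just one choice, so E = blue. So C can't be blue.
Among the 6 still-open variables, yellow fits only C (and all 6 values in {green, orange, purple, red, white, yellow} must be used), so C = yellow.
F and G share exactly the 2 values {green, orange}; by pigeonhole those values go to them, so strike green, orange from A.
Determined: C=yellow, E=blue. The other variables each still have more than one consistent value. That makes 2.

2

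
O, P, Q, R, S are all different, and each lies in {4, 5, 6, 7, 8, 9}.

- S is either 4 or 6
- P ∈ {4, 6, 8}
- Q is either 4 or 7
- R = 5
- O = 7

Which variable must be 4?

Q

O must be 7 (only option left). Remove 7 from Q.
So 4 goes to Q.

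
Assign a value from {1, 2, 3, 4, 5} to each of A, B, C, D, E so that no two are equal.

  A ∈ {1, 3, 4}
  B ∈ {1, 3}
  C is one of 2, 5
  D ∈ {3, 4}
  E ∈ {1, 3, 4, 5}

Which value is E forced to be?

Among the 5 variables, 2 fits only C (and all 5 values in {1, 2, 3, 4, 5} must be used), so C = 2.
Among the 4 still-open variables, 5 fits only E (and all 4 values in {1, 3, 4, 5} must be used), so E = 5.

5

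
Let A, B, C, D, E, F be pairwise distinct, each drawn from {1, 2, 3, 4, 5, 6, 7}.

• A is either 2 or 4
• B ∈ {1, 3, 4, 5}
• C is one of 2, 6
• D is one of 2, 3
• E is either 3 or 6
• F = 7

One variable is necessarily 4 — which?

A

F has just one choice, so F = 7.
C, D, E between them cover only {2, 3, 6} — a naked triple. Remove those values from A, B.
So 4 goes to A.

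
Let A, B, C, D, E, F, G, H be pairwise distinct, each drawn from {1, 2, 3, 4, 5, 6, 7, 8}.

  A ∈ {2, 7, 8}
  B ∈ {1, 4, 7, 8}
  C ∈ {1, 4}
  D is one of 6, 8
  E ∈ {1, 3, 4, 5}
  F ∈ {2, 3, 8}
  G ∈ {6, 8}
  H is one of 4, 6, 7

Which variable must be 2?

Among the 8 variables, 5 fits only E (and all 8 values in {1, 2, 3, 4, 5, 6, 7, 8} must be used), so E = 5.
The 7 still-open variables together cover exactly {1, 2, 3, 4, 6, 7, 8} — 7 values for 7 variables — and 3 appears only in F's list, so F = 3.
The 6 still-open variables draw from only 6 values {1, 2, 4, 6, 7, 8}, so each is used; only A can be 2, hence A = 2.

A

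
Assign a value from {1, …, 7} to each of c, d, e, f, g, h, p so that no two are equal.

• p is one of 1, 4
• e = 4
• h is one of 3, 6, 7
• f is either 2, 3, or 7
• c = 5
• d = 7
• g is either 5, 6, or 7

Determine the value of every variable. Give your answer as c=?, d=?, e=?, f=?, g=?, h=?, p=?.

c=5, d=7, e=4, f=2, g=6, h=3, p=1

c's domain is down to {5}, so c = 5. Remove 5 from g.
That leaves d = 7. So f, g, h can't be 7.
e's domain is down to {4}, so e = 4. Eliminate 4 elsewhere: p.
g must be 6 (only option left). Strike 6 from h.
h must be 3 (only option left). Remove 3 from f.
p has just one choice, so p = 1.
That leaves f = 2.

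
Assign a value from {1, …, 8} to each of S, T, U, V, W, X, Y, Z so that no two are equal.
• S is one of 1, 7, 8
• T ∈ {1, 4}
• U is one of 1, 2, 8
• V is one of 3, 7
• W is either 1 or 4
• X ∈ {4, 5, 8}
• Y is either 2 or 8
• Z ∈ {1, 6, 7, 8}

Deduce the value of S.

7

The 8 variables draw from only 8 values {1, 2, 3, 4, 5, 6, 7, 8}, so each is used; only V can be 3, hence V = 3.
The 7 still-open variables draw from only 7 values {1, 2, 4, 5, 6, 7, 8}, so each is used; only X can be 5, hence X = 5.
The 6 still-open variables together cover exactly {1, 2, 4, 6, 7, 8} — 6 values for 6 variables — and 6 appears only in Z's list, so Z = 6.
Among the 5 still-open variables, 7 fits only S (and all 5 values in {1, 2, 4, 7, 8} must be used), so S = 7.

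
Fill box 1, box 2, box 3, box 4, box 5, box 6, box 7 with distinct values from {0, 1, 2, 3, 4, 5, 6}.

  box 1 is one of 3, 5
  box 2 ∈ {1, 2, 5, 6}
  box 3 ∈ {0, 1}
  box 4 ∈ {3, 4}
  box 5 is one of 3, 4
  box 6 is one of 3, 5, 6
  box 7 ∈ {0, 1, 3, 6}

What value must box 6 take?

The 7 variables draw from only 7 values {0, 1, 2, 3, 4, 5, 6}, so each is used; only box 2 can be 2, hence box 2 = 2.
box 4 and box 5 between them cover only {3, 4} — a naked pair. Remove those values from box 1, box 6, box 7.
box 1's domain is down to {5}, so box 1 = 5. Eliminate 5 elsewhere: box 6.
So box 6 = 6.

6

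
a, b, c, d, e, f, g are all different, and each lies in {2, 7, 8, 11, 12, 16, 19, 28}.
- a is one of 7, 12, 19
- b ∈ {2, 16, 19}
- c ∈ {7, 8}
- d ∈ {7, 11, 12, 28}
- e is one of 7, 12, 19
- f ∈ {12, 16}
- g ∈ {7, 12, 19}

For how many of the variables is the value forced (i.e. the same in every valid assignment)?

3

The 3 variables a, e, g are confined to {7, 12, 19}, which locks those values in; drop them from b, c, d, f.
c must be 8 (only option left).
f must be 16 (only option left). Remove 16 from b.
b must be 2 (only option left).
Determined: b=2, c=8, f=16. The other variables each still have more than one consistent value. That makes 3.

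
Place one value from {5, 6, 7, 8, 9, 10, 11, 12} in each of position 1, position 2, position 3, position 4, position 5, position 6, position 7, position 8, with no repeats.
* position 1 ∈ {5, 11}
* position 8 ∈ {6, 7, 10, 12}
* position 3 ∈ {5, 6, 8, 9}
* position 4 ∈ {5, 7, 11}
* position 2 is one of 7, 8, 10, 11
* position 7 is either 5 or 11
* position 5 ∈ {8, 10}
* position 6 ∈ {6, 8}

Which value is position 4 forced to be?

7

The 8 variables together cover exactly {5, 6, 7, 8, 9, 10, 11, 12} — 8 values for 8 variables — and 9 appears only in position 3's list, so position 3 = 9.
The 7 still-open variables draw from only 7 values {5, 6, 7, 8, 10, 11, 12}, so each is used; only position 8 can be 12, hence position 8 = 12.
Among the 6 still-open variables, 6 fits only position 6 (and all 6 values in {5, 6, 7, 8, 10, 11} must be used), so position 6 = 6.
The 2 variables position 1 and position 7 are confined to {5, 11}, which locks those values in; drop them from position 2, position 4.
So position 4 = 7.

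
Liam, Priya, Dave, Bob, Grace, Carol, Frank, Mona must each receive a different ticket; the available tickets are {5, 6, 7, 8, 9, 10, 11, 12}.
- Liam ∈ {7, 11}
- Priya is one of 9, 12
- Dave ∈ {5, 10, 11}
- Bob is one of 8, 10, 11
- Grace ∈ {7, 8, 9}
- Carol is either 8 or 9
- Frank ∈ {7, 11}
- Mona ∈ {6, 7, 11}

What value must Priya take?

12

The 8 variables together cover exactly {5, 6, 7, 8, 9, 10, 11, 12} — 8 values for 8 variables — and 5 appears only in Dave's list, so Dave = 5.
The 7 still-open variables together cover exactly {6, 7, 8, 9, 10, 11, 12} — 7 values for 7 variables — and 6 appears only in Mona's list, so Mona = 6.
Among the 6 still-open variables, 10 fits only Bob (and all 6 values in {7, 8, 9, 10, 11, 12} must be used), so Bob = 10.
The 5 still-open variables draw from only 5 values {7, 8, 9, 11, 12}, so each is used; only Priya can be 12, hence Priya = 12.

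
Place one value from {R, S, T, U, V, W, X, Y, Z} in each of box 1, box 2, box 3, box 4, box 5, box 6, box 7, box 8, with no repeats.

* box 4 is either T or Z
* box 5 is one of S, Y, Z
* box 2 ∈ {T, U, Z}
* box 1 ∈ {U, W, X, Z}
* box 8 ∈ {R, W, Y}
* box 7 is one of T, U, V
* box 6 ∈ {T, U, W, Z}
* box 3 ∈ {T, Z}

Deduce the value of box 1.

X

box 3 and box 4 between them cover only {T, Z} — a naked pair. Remove those values from box 1, box 2, box 5, box 6, box 7.
box 2's domain is down to {U}, so box 2 = U. Eliminate U elsewhere: box 1, box 6, box 7.
box 6 must be W (only option left). So box 1, box 8 can't be W.
So box 1 = X.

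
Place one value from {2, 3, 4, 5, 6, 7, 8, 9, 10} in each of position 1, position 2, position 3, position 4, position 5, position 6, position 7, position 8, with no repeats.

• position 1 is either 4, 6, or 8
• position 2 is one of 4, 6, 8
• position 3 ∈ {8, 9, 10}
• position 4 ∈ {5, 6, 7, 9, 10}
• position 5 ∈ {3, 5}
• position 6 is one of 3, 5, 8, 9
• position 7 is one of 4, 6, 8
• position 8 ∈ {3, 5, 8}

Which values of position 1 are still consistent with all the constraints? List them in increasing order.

4, 6, 8

The 8 variables together cover exactly {3, 4, 5, 6, 7, 8, 9, 10} — 8 values for 8 variables — and 7 appears only in position 4's list, so position 4 = 7.
Among the 7 still-open variables, 10 fits only position 3 (and all 7 values in {3, 4, 5, 6, 8, 9, 10} must be used), so position 3 = 10.
The 6 still-open variables together cover exactly {3, 4, 5, 6, 8, 9} — 6 values for 6 variables — and 9 appears only in position 6's list, so position 6 = 9.
position 1, position 2, position 7 between them cover only {4, 6, 8} — a naked triple. Remove those values from position 8.
No further eliminations apply; position 1 can still be any of 4, 6, 8.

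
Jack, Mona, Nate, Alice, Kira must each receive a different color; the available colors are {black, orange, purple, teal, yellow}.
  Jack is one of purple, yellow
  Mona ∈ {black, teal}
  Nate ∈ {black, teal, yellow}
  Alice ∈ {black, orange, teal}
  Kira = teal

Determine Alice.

Kira's domain is down to {teal}, so Kira = teal. So Mona, Nate, Alice can't be teal.
Mona must be black (only option left). Remove black from Nate, Alice.
So Alice = orange.

orange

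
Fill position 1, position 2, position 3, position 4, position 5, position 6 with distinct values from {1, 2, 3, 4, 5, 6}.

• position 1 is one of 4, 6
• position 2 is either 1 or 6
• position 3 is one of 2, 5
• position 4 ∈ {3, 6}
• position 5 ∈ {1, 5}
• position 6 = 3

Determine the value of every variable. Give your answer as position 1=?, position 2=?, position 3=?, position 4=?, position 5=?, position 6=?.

position 6 has just one choice, so position 6 = 3. Eliminate 3 elsewhere: position 4.
position 4 must be 6 (only option left). Eliminate 6 elsewhere: position 1, position 2.
That leaves position 1 = 4.
position 2 has just one choice, so position 2 = 1. So position 5 can't be 1.
position 5's domain is down to {5}, so position 5 = 5. Remove 5 from position 3.
That leaves position 3 = 2.

position 1=4, position 2=1, position 3=2, position 4=6, position 5=5, position 6=3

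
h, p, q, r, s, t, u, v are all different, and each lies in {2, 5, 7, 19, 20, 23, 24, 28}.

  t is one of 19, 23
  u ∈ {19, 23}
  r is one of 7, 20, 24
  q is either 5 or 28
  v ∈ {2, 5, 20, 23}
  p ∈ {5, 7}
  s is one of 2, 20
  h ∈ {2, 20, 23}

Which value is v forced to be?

5

The 8 variables draw from only 8 values {2, 5, 7, 19, 20, 23, 24, 28}, so each is used; only r can be 24, hence r = 24.
The 7 still-open variables together cover exactly {2, 5, 7, 19, 20, 23, 28} — 7 values for 7 variables — and 7 appears only in p's list, so p = 7.
The 6 still-open variables together cover exactly {2, 5, 19, 20, 23, 28} — 6 values for 6 variables — and 28 appears only in q's list, so q = 28.
Among the 5 still-open variables, 5 fits only v (and all 5 values in {2, 5, 19, 20, 23} must be used), so v = 5.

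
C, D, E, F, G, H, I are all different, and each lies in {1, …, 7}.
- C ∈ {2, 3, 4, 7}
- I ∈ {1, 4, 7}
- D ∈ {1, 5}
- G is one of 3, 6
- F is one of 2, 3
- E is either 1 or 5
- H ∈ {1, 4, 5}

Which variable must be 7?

The 7 variables together cover exactly {1, 2, 3, 4, 5, 6, 7} — 7 values for 7 variables — and 6 appears only in G's list, so G = 6.
D and E share exactly the 2 values {1, 5}; by pigeonhole those values go to them, so strike 1, 5 from H, I.
H must be 4 (only option left). Strike 4 from C, I.
So 7 goes to I.

I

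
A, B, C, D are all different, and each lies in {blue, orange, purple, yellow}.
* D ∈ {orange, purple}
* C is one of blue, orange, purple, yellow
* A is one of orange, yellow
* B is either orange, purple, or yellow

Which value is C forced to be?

The 4 variables draw from only 4 values {blue, orange, purple, yellow}, so each is used; only C can be blue, hence C = blue.

blue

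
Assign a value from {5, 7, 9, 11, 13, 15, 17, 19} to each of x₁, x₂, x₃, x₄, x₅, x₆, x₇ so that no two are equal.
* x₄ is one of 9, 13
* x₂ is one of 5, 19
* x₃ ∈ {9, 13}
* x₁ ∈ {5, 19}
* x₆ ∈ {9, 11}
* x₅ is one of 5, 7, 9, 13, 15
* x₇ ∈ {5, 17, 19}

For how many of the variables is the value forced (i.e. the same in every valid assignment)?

x₁ and x₂ share exactly the 2 values {5, 19}; by pigeonhole those values go to them, so strike 5, 19 from x₅, x₇.
x₇ has just one choice, so x₇ = 17.
The 2 variables x₃ and x₄ are confined to {9, 13}, which locks those values in; drop them from x₅, x₆.
That leaves x₆ = 11.
Determined: x₆=11, x₇=17. The other variables each still have more than one consistent value. That makes 2.

2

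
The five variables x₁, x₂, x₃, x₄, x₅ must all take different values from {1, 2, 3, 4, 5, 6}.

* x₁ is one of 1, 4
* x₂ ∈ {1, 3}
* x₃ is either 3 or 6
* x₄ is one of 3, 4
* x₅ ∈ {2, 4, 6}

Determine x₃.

6

The 5 variables draw from only 5 values {1, 2, 3, 4, 6}, so each is used; only x₅ can be 2, hence x₅ = 2.
Among the 4 still-open variables, 6 fits only x₃ (and all 4 values in {1, 3, 4, 6} must be used), so x₃ = 6.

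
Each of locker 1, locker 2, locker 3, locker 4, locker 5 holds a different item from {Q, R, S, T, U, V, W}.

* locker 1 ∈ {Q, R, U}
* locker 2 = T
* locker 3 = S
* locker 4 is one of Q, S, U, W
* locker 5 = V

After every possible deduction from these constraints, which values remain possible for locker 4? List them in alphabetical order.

locker 2's domain is down to {T}, so locker 2 = T.
locker 3 has just one choice, so locker 3 = S. Remove S from locker 4.
locker 5's domain is down to {V}, so locker 5 = V.
No further eliminations apply; locker 4 can still be any of Q, U, W.

Q, U, W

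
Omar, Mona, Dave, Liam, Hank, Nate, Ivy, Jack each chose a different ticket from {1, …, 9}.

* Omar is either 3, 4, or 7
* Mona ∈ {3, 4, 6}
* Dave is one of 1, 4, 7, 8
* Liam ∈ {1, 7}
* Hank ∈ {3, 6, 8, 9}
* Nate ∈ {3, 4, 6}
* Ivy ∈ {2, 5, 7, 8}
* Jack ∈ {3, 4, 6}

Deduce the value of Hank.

9

Mona, Nate, Jack between them cover only {3, 4, 6} — a naked triple. Remove those values from Omar, Dave, Hank.
Omar must be 7 (only option left). So Dave, Liam, Ivy can't be 7.
Liam's domain is down to {1}, so Liam = 1. Strike 1 from Dave.
That leaves Dave = 8. Eliminate 8 elsewhere: Hank, Ivy.
So Hank = 9.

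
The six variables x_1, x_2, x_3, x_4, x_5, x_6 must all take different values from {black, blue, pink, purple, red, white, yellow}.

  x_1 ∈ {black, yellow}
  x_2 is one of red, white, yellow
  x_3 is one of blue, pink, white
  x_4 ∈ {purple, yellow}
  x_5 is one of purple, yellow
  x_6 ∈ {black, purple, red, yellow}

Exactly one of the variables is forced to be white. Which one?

x_2

The 2 variables x_4 and x_5 are confined to {purple, yellow}, which locks those values in; drop them from x_1, x_2, x_6.
x_1 must be black (only option left). Remove black from x_6.
x_6 must be red (only option left). So x_2 can't be red.
So white goes to x_2.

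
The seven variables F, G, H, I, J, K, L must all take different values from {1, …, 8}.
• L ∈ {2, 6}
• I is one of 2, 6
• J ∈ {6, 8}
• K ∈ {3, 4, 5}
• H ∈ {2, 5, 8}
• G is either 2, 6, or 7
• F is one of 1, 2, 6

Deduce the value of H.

5

I and L share exactly the 2 values {2, 6}; by pigeonhole those values go to them, so strike 2, 6 from F, G, H, J.
F must be 1 (only option left).
That leaves G = 7.
J must be 8 (only option left). So H can't be 8.
So H = 5.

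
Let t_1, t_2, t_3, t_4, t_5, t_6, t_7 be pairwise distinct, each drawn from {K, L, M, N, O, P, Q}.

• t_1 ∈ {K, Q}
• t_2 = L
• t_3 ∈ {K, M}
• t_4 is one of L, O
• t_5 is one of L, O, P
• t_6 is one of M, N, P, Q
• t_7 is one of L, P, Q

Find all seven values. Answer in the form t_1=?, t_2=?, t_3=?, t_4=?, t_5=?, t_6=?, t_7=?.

t_1=K, t_2=L, t_3=M, t_4=O, t_5=P, t_6=N, t_7=Q

t_2 must be L (only option left). Strike L from t_4, t_5, t_7.
t_4 must be O (only option left). Remove O from t_5.
t_5 has just one choice, so t_5 = P. Remove P from t_6, t_7.
That leaves t_7 = Q. Strike Q from t_1, t_6.
That leaves t_1 = K. Strike K from t_3.
That leaves t_3 = M. Eliminate M elsewhere: t_6.
t_6 must be N (only option left).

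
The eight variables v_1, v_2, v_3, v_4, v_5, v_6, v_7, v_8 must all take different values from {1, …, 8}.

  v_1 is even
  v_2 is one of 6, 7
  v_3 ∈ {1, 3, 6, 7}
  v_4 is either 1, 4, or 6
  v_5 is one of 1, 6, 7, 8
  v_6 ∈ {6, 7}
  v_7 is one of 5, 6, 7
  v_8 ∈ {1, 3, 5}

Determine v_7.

5

The 8 variables draw from only 8 values {1, 2, 3, 4, 5, 6, 7, 8}, so each is used; only v_1 can be 2, hence v_1 = 2.
Among the 7 still-open variables, 4 fits only v_4 (and all 7 values in {1, 3, 4, 5, 6, 7, 8} must be used), so v_4 = 4.
The 6 still-open variables draw from only 6 values {1, 3, 5, 6, 7, 8}, so each is used; only v_5 can be 8, hence v_5 = 8.
The 2 variables v_2 and v_6 are confined to {6, 7}, which locks those values in; drop them from v_3, v_7.
So v_7 = 5.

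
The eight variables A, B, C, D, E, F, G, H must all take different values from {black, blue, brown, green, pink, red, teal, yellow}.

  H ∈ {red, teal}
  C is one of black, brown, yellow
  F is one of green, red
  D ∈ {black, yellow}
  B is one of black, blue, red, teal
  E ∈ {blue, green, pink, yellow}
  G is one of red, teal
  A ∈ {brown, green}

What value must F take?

green

The 8 variables together cover exactly {black, blue, brown, green, pink, red, teal, yellow} — 8 values for 8 variables — and pink appears only in E's list, so E = pink.
Among the 7 still-open variables, blue fits only B (and all 7 values in {black, blue, brown, green, red, teal, yellow} must be used), so B = blue.
G and H between them cover only {red, teal} — a naked pair. Remove those values from F.
So F = green.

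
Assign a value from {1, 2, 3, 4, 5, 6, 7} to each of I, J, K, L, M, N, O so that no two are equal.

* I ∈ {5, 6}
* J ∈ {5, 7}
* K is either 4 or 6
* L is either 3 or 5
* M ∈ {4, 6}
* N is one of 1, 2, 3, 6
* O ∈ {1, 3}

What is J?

The 7 variables draw from only 7 values {1, 2, 3, 4, 5, 6, 7}, so each is used; only N can be 2, hence N = 2.
The 6 still-open variables together cover exactly {1, 3, 4, 5, 6, 7} — 6 values for 6 variables — and 1 appears only in O's list, so O = 1.
Among the 5 still-open variables, 3 fits only L (and all 5 values in {3, 4, 5, 6, 7} must be used), so L = 3.
The 4 still-open variables draw from only 4 values {4, 5, 6, 7}, so each is used; only J can be 7, hence J = 7.

7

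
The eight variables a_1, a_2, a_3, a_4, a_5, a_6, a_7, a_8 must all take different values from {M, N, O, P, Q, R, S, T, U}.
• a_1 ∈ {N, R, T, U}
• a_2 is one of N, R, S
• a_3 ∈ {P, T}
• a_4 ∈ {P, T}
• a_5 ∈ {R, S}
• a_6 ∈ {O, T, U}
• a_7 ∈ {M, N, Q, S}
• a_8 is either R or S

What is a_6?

O

a_3 and a_4 share exactly the 2 values {P, T}; by pigeonhole those values go to them, so strike P, T from a_1, a_6.
a_5 and a_8 between them cover only {R, S} — a naked pair. Remove those values from a_1, a_2, a_7.
a_2's domain is down to {N}, so a_2 = N. Remove N from a_1, a_7.
a_1 must be U (only option left). Remove U from a_6.
So a_6 = O.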